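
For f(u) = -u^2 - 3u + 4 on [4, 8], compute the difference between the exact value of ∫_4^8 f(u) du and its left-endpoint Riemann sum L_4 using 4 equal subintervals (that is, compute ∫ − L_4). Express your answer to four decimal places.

Exact integral: ∫_4^8 f(u) du ≈ -205.333333.
L_4 = -176.
Error ≈ -205.333333 − (-176) ≈ -29.3333.

-29.3333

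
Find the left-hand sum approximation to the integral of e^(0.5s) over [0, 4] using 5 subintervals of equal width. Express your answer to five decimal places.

Δs = (4 − 0)/5 = 0.8.
Left endpoints: 0, 0.8, 1.6, 2.4, 3.2.
f(0) ≈ 1.00000, f(0.8) ≈ 1.49182, f(1.6) ≈ 2.22554, f(2.4) ≈ 3.32012, f(3.2) ≈ 4.95303.
Sum = Δs · [f(0) + f(0.8) + f(1.6) + f(2.4) + f(3.2)].
Sum ≈ 10.39241.

10.39241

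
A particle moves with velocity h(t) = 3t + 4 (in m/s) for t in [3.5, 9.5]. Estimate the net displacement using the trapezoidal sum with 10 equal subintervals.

141

Δt = (9.5 − 3.5)/10 = 0.6.
h(3.5) = 14.5, h(4.1) = 16.3, h(4.7) = 18.1, h(5.3) = 19.9, h(5.9) = 21.7, h(6.5) = 23.5, h(7.1) = 25.3, h(7.7) = 27.1, h(8.3) = 28.9, h(8.9) = 30.7, h(9.5) = 32.5.
T_10 = (Δt/2)·[h(t_0) + 2h(t_1) + ... + 2h(t_{9}) + h(t_10)].
Sum = 141.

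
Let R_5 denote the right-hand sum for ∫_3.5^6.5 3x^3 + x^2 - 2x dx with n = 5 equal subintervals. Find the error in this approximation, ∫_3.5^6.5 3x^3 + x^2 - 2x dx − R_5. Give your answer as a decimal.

-224.055

Exact integral: ∫_3.5^6.5 f(x) dx = 1273.5.
R_5 = 1497.555.
Error = 1273.5 − 1497.555 = -224.055.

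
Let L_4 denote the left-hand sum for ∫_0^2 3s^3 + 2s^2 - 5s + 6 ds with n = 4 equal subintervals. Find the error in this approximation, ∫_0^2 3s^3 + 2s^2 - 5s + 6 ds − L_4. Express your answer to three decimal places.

Exact integral: ∫_0^2 f(s) ds ≈ 19.33333.
L_4 = 14.75.
Error ≈ 19.33333 − 14.75 ≈ 4.583.

4.583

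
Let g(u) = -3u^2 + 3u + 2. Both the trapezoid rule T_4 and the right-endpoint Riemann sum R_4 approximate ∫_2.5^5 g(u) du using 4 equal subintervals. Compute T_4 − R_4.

15.234375

T_4 = -76.73828125.
R_4 = -91.97265625.
T_4 − R_4 = 15.234375.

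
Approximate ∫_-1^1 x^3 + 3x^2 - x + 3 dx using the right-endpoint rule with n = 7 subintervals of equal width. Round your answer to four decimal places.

Δx = (1 − (-1))/7 = 2/7.
Right endpoints: -5/7, -3/7, -1/7, 1/7, 3/7, 5/7, 1.
f(-5/7) = 1674/343, f(-3/7) = 1338/343, f(-1/7) = 1098/343, f(1/7) = 1002/343, f(3/7) = 1098/343, f(5/7) = 1434/343, f(1) = 6.
Sum = Δx · [f(-5/7) + f(-3/7) + f(-1/7) + ...].
Sum ≈ 8.0816.

8.0816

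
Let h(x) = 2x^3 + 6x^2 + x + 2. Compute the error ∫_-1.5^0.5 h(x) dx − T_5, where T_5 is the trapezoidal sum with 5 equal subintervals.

Exact integral: ∫_-1.5^0.5 h(x) dx = 7.5.
T_5 = 7.66.
Error = 7.5 − 7.66 = -0.16.

-0.16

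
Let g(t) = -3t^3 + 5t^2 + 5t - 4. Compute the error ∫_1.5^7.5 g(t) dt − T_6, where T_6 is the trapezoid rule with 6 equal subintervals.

35.5

Exact integral: ∫_1.5^7.5 g(t) dt = -1560.75.
T_6 = -1596.25.
Error = -1560.75 − (-1596.25) = 35.5.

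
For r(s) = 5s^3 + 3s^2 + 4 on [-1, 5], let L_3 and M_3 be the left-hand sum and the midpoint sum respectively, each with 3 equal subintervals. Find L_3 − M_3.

L_3 = 360.
M_3 = 864.
L_3 − M_3 = -504.

-504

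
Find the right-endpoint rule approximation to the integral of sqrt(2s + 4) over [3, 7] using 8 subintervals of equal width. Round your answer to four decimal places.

Δs = (7 − 3)/8 = 0.5.
Right endpoints: 3.5, 4, 4.5, 5, 5.5, 6, 6.5, 7.
f(3.5) ≈ 3.3166, f(4) ≈ 3.4641, f(4.5) ≈ 3.6056, f(5) ≈ 3.7417, f(5.5) ≈ 3.8730, f(6) ≈ 4.0000, f(6.5) ≈ 4.1231, f(7) ≈ 4.2426.
Sum = Δs · [f(3.5) + f(4) + f(4.5) + ...].
Sum ≈ 15.1833.

15.1833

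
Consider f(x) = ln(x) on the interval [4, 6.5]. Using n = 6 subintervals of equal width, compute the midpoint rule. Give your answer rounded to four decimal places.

4.1222

Δx = (6.5 − 4)/6 = 5/12.
Midpoints: 101/24, 4.625, 121/24, 131/24, 5.875, 151/24.
f(101/24) ≈ 1.4371, f(4.625) ≈ 1.5315, f(121/24) ≈ 1.6177, f(131/24) ≈ 1.6971, f(5.875) ≈ 1.7707, f(151/24) ≈ 1.8392.
Sum = Δx · [f(101/24) + f(4.625) + f(121/24) + ...].
Sum ≈ 4.1222.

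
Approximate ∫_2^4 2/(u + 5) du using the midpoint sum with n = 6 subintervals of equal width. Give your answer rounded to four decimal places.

Δu = (4 − 2)/6 = 1/3.
Midpoints: 13/6, 2.5, 17/6, 19/6, 3.5, 23/6.
f(13/6) = 12/43, f(2.5) = 4/15, f(17/6) = 12/47, f(19/6) = 12/49, f(3.5) = 4/17, f(23/6) = 12/53.
Sum = Δu · [f(13/6) + f(2.5) + f(17/6) + ...].
Sum ≈ 0.5026.

0.5026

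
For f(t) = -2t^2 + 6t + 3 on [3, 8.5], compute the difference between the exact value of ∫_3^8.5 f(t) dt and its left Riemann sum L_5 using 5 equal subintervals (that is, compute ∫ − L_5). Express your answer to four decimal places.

-49.2067

Exact integral: ∫_3^8.5 f(t) dt ≈ -185.166667.
L_5 = -135.96.
Error ≈ -185.166667 − (-135.96) ≈ -49.2067.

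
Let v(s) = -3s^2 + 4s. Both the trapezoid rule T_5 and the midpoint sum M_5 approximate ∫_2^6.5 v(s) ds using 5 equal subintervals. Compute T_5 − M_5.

T_5 = -191.9475.
M_5 = -189.21375.
T_5 − M_5 = -2.73375.

-2.73375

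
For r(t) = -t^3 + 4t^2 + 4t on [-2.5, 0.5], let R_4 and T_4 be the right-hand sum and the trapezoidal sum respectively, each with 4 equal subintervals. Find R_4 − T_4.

R_4 = 10.3125.
T_4 = 20.71875.
R_4 − T_4 = -10.40625.

-10.40625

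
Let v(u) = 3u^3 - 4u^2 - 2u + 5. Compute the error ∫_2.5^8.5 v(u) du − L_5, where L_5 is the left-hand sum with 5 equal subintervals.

Exact integral: ∫_2.5^8.5 v(u) du = 3051.75.
L_5 = 2205.57.
Error = 3051.75 − 2205.57 = 846.18.

846.18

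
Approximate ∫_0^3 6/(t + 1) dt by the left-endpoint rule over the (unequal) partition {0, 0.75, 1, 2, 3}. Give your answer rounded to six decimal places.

10.357143

Subinterval widths: 0.75, 0.25, 1, 1.
Left endpoints: 0, 0.75, 1, 2.
f(0) = 6, f(0.75) = 24/7, f(1) = 3, f(2) = 2.
Sum = Σ Δt_i · f(t_i).
Sum ≈ 10.357143.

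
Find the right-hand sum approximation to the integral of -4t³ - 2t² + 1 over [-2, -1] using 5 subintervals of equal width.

Δt = (-1 − (-2))/5 = 0.2.
Right endpoints: -1.8, -1.6, -1.4, -1.2, -1.
f(-1.8) = 17.848, f(-1.6) = 12.264, f(-1.4) = 8.056, f(-1.2) = 5.032, f(-1) = 3.
Sum = Δt · [f(-1.8) + f(-1.6) + f(-1.4) + f(-1.2) + f(-1)].
Sum = 9.24.

9.24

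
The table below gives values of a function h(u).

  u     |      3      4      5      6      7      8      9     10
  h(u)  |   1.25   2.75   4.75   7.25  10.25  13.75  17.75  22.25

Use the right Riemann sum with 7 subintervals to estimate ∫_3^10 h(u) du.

Δu = 1.
Sum = 1·[2.75 + 4.75 + 7.25 + 10.25 + 13.75 + 17.75 + 22.25] = 78.75.

78.75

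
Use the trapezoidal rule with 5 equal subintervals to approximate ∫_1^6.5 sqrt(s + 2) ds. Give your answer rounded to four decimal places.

13.0452

Δs = (6.5 − 1)/5 = 1.1.
f(1) ≈ 1.7321, f(2.1) ≈ 2.0248, f(3.2) ≈ 2.2804, f(4.3) ≈ 2.5100, f(5.4) ≈ 2.7203, f(6.5) ≈ 2.9155.
T_5 = (Δs/2)·[f(s_0) + 2f(s_1) + ... + 2f(s_{4}) + f(s_5)].
Sum ≈ 13.0452.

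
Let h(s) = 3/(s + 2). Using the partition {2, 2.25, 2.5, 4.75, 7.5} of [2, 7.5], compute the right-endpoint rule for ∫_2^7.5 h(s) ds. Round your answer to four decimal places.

Subinterval widths: 0.25, 0.25, 2.25, 2.75.
Right endpoints: 2.25, 2.5, 4.75, 7.5.
h(2.25) = 12/17, h(2.5) = 2/3, h(4.75) = 4/9, h(7.5) = 6/19.
Sum = Σ Δs_i · h(s_i).
Sum ≈ 2.2116.

2.2116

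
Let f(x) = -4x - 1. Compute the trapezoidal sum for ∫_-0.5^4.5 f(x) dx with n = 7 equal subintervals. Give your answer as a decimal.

Δx = (4.5 − (-0.5))/7 = 5/7.
f(-0.5) = 1, f(3/14) = -13/7, f(13/14) = -33/7, f(23/14) = -53/7, f(33/14) = -73/7, f(43/14) = -93/7, f(53/14) = -113/7, f(4.5) = -19.
T_7 = (Δx/2)·[f(x_0) + 2f(x_1) + ... + 2f(x_{6}) + f(x_7)].
Sum = -45.

-45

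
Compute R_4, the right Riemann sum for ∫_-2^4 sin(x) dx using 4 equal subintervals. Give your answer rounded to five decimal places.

Δx = (4 − (-2))/4 = 1.5.
Right endpoints: -0.5, 1, 2.5, 4.
f(-0.5) ≈ -0.47943, f(1) ≈ 0.84147, f(2.5) ≈ 0.59847, f(4) ≈ -0.75680.
Sum = Δx · [f(-0.5) + f(1) + f(2.5) + f(4)].
Sum ≈ 0.30557.

0.30557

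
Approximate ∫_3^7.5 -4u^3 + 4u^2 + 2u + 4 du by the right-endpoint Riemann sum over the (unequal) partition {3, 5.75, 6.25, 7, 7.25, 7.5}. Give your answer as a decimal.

-3640.0625

Subinterval widths: 2.75, 0.5, 0.75, 0.25, 0.25.
Right endpoints: 5.75, 6.25, 7, 7.25, 7.5.
f(5.75) = -612.6875, f(6.25) = -803.8125, f(7) = -1158, f(7.25) = -1295.5625, f(7.5) = -1443.5.
Sum = Σ Δu_i · f(u_i).
Sum = -3640.0625.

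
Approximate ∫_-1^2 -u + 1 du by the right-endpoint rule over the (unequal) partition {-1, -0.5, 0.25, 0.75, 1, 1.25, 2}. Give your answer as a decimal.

0.625

Subinterval widths: 0.5, 0.75, 0.5, 0.25, 0.25, 0.75.
Right endpoints: -0.5, 0.25, 0.75, 1, 1.25, 2.
f(-0.5) = 1.5, f(0.25) = 0.75, f(0.75) = 0.25, f(1) = 0, f(1.25) = -0.25, f(2) = -1.
Sum = Σ Δu_i · f(u_i).
Sum = 0.625.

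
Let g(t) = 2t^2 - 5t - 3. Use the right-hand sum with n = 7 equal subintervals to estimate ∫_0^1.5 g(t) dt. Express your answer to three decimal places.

-8.173

Δt = (1.5 − 0)/7 = 3/14.
Right endpoints: 3/14, 3/7, 9/14, 6/7, 15/14, 9/7, 1.5.
g(3/14) = -195/49, g(3/7) = -234/49, g(9/14) = -264/49, g(6/7) = -285/49, g(15/14) = -297/49, g(9/7) = -300/49, g(1.5) = -6.
Sum = Δt · [g(3/14) + g(3/7) + g(9/14) + ...].
Sum ≈ -8.173.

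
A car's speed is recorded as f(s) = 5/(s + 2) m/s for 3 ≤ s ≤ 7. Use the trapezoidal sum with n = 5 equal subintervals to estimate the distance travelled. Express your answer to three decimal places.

Δs = (7 − 3)/5 = 0.8.
f(3) = 1, f(3.8) = 25/29, f(4.6) = 25/33, f(5.4) = 25/37, f(6.2) = 25/41, f(7) = 5/9.
T_5 = (Δs/2)·[f(s_0) + 2f(s_1) + ... + 2f(s_{4}) + f(s_5)].
Sum ≈ 2.946.

2.946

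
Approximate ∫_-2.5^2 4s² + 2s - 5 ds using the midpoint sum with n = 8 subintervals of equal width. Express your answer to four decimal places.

6.2754

Δs = (2 − (-2.5))/8 = 0.5625.
Midpoints: -2.21875, -1.65625, -1.09375, -0.53125, 0.03125, 0.59375, 1.15625, 1.71875.
f(-2.21875) = 10.25390625, f(-1.65625) = 2.66015625, f(-1.09375) = -2.40234375, f(-0.53125) = -4.93359375, f(0.03125) = -4.93359375, f(0.59375) = -2.40234375, f(1.15625) = 2.66015625, f(1.71875) = 10.25390625.
Sum = Δs · [f(-2.21875) + f(-1.65625) + f(-1.09375) + ...].
Sum ≈ 6.2754.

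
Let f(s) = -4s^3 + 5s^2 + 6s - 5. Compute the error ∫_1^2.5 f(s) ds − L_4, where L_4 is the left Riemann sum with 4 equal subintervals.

Exact integral: ∫_1^2.5 f(s) ds = -5.4375.
L_4 = -1.640625.
Error = -5.4375 − (-1.640625) = -3.796875.

-3.796875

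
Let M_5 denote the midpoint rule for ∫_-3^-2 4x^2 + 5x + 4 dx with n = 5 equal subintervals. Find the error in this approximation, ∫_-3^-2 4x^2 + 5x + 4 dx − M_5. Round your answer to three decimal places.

0.013

Exact integral: ∫_-3^-2 f(x) dx ≈ 16.83333.
M_5 = 16.82.
Error ≈ 16.83333 − 16.82 ≈ 0.013.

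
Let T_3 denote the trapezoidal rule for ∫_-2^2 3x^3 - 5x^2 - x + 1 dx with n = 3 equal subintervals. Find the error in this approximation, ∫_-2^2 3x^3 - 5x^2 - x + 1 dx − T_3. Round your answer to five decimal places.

Exact integral: ∫_-2^2 f(x) dx ≈ -22.6666667.
T_3 ≈ -28.5925926.
Error ≈ -22.6666667 − (-28.5925926) ≈ 5.92593.

5.92593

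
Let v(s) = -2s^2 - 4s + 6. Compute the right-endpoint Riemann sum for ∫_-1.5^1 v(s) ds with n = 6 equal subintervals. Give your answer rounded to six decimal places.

Δs = (1 − (-1.5))/6 = 5/12.
Right endpoints: -13/12, -2/3, -0.25, 1/6, 7/12, 1.
v(-13/12) = 575/72, v(-2/3) = 70/9, v(-0.25) = 6.875, v(1/6) = 95/18, v(7/12) = 215/72, v(1) = 0.
Sum = Δs · [v(-13/12) + v(-2/3) + v(-0.25) + ...].
Sum ≈ 12.876157.

12.876157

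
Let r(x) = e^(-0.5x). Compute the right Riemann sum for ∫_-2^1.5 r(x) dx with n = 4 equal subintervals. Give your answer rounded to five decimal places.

Δx = (1.5 − (-2))/4 = 0.875.
Right endpoints: -1.125, -0.25, 0.625, 1.5.
r(-1.125) ≈ 1.75505, r(-0.25) ≈ 1.13315, r(0.625) ≈ 0.73162, r(1.5) ≈ 0.47237.
Sum = Δx · [r(-1.125) + r(-0.25) + r(0.625) + r(1.5)].
Sum ≈ 3.58066.

3.58066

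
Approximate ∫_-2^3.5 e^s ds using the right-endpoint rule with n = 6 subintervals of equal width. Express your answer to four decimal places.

Δs = (3.5 − (-2))/6 = 11/12.
Right endpoints: -13/12, -1/6, 0.75, 5/3, 31/12, 3.5.
f(-13/12) ≈ 0.3385, f(-1/6) ≈ 0.8465, f(0.75) ≈ 2.1170, f(5/3) ≈ 5.2945, f(31/12) ≈ 13.2412, f(3.5) ≈ 33.1155.
Sum = Δs · [f(-13/12) + f(-1/6) + f(0.75) + ...].
Sum ≈ 50.3737.

50.3737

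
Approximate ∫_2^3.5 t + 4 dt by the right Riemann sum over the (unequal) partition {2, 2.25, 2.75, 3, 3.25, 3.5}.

10.375

Subinterval widths: 0.25, 0.5, 0.25, 0.25, 0.25.
Right endpoints: 2.25, 2.75, 3, 3.25, 3.5.
f(2.25) = 6.25, f(2.75) = 6.75, f(3) = 7, f(3.25) = 7.25, f(3.5) = 7.5.
Sum = Σ Δt_i · f(t_i).
Sum = 10.375.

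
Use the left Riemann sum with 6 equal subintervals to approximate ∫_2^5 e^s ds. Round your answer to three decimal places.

Δs = (5 − 2)/6 = 0.5.
Left endpoints: 2, 2.5, 3, 3.5, 4, 4.5.
f(2) ≈ 7.389, f(2.5) ≈ 12.182, f(3) ≈ 20.086, f(3.5) ≈ 33.115, f(4) ≈ 54.598, f(4.5) ≈ 90.017.
Sum = Δs · [f(2) + f(2.5) + f(3) + ...].
Sum ≈ 108.694.

108.694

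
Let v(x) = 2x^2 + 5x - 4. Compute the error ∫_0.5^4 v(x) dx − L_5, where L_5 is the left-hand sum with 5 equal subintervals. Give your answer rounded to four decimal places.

16.5783

Exact integral: ∫_0.5^4 v(x) dx ≈ 67.958333.
L_5 = 51.38.
Error ≈ 67.958333 − 51.38 ≈ 16.5783.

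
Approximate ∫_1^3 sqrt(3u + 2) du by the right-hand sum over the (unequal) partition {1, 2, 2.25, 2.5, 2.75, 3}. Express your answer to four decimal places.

5.9680

Subinterval widths: 1, 0.25, 0.25, 0.25, 0.25.
Right endpoints: 2, 2.25, 2.5, 2.75, 3.
f(2) ≈ 2.8284, f(2.25) ≈ 2.9580, f(2.5) ≈ 3.0822, f(2.75) ≈ 3.2016, f(3) ≈ 3.3166.
Sum = Σ Δu_i · f(u_i).
Sum ≈ 5.9680.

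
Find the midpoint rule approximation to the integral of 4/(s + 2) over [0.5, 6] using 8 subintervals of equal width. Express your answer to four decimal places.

4.6414

Δs = (6 − 0.5)/8 = 0.6875.
Midpoints: 0.84375, 1.53125, 2.21875, 2.90625, 3.59375, 4.28125, 4.96875, 5.65625.
f(0.84375) = 128/91, f(1.53125) = 128/113, f(2.21875) = 128/135, f(2.90625) = 128/157, f(3.59375) = 128/179, f(4.28125) = 128/201, f(4.96875) = 128/223, f(5.65625) = 128/245.
Sum = Δs · [f(0.84375) + f(1.53125) + f(2.21875) + ...].
Sum ≈ 4.6414.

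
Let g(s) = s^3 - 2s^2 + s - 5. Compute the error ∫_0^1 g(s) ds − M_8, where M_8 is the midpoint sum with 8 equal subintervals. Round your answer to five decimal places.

-0.00065

Exact integral: ∫_0^1 g(s) ds ≈ -4.9166667.
M_8 ≈ -4.9160156.
Error ≈ -4.9166667 − (-4.9160156) ≈ -0.00065.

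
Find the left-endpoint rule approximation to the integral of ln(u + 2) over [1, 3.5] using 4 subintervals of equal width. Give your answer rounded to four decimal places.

Δu = (3.5 − 1)/4 = 0.625.
Left endpoints: 1, 1.625, 2.25, 2.875.
f(1) ≈ 1.0986, f(1.625) ≈ 1.2879, f(2.25) ≈ 1.4469, f(2.875) ≈ 1.5841.
Sum = Δu · [f(1) + f(1.625) + f(2.25) + f(2.875)].
Sum ≈ 3.3859.

3.3859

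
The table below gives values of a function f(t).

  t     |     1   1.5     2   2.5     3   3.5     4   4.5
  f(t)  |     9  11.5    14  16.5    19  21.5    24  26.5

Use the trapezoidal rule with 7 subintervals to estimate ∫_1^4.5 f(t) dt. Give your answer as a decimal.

62.125

Δt = 0.5.
T_7 = (0.5/2)·[9 + 2·11.5 + 2·14 + 2·16.5 + 2·19 + 2·21.5 + 2·24 + 26.5] = 62.125.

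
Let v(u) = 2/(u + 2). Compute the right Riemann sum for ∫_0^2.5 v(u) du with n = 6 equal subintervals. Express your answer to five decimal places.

Δu = (2.5 − 0)/6 = 5/12.
Right endpoints: 5/12, 5/6, 1.25, 5/3, 25/12, 2.5.
v(5/12) = 24/29, v(5/6) = 12/17, v(1.25) = 8/13, v(5/3) = 6/11, v(25/12) = 24/49, v(2.5) = 4/9.
Sum = Δu · [v(5/12) + v(5/6) + v(1.25) + ...].
Sum ≈ 1.51190.

1.51190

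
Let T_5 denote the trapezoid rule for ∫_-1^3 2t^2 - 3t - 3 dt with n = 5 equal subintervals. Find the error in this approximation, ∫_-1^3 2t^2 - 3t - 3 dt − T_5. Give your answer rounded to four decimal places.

-0.8533

Exact integral: ∫_-1^3 f(t) dt ≈ -5.333333.
T_5 = -4.48.
Error ≈ -5.333333 − (-4.48) ≈ -0.8533.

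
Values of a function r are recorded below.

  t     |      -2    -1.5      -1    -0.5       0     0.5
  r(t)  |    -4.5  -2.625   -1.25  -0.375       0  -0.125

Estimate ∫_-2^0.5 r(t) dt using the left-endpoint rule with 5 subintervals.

Δt = 0.5.
Sum = 0.5·[(-4.5) + (-2.625) + (-1.25) + (-0.375) + 0] = -4.375.

-4.375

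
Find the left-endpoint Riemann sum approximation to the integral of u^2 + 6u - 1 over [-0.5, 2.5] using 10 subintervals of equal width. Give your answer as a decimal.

Δu = (2.5 − (-0.5))/10 = 0.3.
Left endpoints: -0.5, -0.2, 0.1, 0.4, 0.7, 1, 1.3, 1.6, 1.9, 2.2.
f(-0.5) = -3.75, f(-0.2) = -2.16, f(0.1) = -0.39, f(0.4) = 1.56, f(0.7) = 3.69, f(1) = 6, f(1.3) = 8.49, f(1.6) = 11.16, f(1.9) = 14.01, f(2.2) = 17.04.
Sum = Δu · [f(-0.5) + f(-0.2) + f(0.1) + ...].
Sum = 16.695.

16.695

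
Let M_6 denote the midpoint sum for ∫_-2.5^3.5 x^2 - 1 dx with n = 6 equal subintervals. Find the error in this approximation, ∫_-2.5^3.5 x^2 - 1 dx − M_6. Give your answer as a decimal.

Exact integral: ∫_-2.5^3.5 f(x) dx = 13.5.
M_6 = 13.
Error = 13.5 − 13 = 0.5.

0.5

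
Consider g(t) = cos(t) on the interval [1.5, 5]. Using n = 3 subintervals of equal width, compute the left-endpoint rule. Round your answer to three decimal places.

-1.854

Δt = (5 − 1.5)/3 = 7/6.
Left endpoints: 1.5, 8/3, 23/6.
g(1.5) ≈ 0.071, g(8/3) ≈ -0.889, g(23/6) ≈ -0.770.
Sum = Δt · [g(1.5) + g(8/3) + g(23/6)].
Sum ≈ -1.854.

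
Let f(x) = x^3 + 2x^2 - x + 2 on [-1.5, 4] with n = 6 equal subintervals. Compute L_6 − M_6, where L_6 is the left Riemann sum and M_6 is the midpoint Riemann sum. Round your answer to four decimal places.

L_6 ≈ 75.241464.
M_6 ≈ 109.561560.
L_6 − M_6 ≈ -34.3201.

-34.3201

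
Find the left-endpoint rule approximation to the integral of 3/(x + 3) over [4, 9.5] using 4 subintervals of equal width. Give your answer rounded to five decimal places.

Δx = (9.5 − 4)/4 = 1.375.
Left endpoints: 4, 5.375, 6.75, 8.125.
f(4) = 3/7, f(5.375) = 24/67, f(6.75) = 4/13, f(8.125) = 24/89.
Sum = Δx · [f(4) + f(5.375) + f(6.75) + f(8.125)].
Sum ≈ 1.87569.

1.87569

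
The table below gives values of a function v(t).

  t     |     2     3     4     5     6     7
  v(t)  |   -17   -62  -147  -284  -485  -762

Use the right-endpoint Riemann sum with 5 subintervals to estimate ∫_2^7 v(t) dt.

-1740

Δt = 1.
Sum = 1·[(-62) + (-147) + (-284) + (-485) + (-762)] = -1740.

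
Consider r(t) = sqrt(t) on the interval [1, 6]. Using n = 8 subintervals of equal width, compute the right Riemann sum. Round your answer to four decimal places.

9.5747

Δt = (6 − 1)/8 = 0.625.
Right endpoints: 1.625, 2.25, 2.875, 3.5, 4.125, 4.75, 5.375, 6.
r(1.625) ≈ 1.2748, r(2.25) ≈ 1.5000, r(2.875) ≈ 1.6956, r(3.5) ≈ 1.8708, r(4.125) ≈ 2.0310, r(4.75) ≈ 2.1794, r(5.375) ≈ 2.3184, r(6) ≈ 2.4495.
Sum = Δt · [r(1.625) + r(2.25) + r(2.875) + ...].
Sum ≈ 9.5747.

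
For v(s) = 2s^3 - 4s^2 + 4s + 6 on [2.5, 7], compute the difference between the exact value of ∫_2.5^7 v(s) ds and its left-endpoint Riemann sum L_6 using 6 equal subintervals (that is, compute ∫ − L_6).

177.8203125

Exact integral: ∫_2.5^7 v(s) ds = 856.96875.
L_6 = 679.1484375.
Error = 856.96875 − 679.1484375 = 177.8203125.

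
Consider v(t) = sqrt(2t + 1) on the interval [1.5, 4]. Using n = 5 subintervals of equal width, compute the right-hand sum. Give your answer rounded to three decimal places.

6.580

Δt = (4 − 1.5)/5 = 0.5.
Right endpoints: 2, 2.5, 3, 3.5, 4.
v(2) ≈ 2.236, v(2.5) ≈ 2.449, v(3) ≈ 2.646, v(3.5) ≈ 2.828, v(4) ≈ 3.000.
Sum = Δt · [v(2) + v(2.5) + v(3) + v(3.5) + v(4)].
Sum ≈ 6.580.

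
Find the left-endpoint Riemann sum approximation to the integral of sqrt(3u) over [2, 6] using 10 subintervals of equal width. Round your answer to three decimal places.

13.342

Δu = (6 − 2)/10 = 0.4.
Left endpoints: 2, 2.4, 2.8, 3.2, 3.6, 4, 4.4, 4.8, 5.2, 5.6.
f(2) ≈ 2.449, f(2.4) ≈ 2.683, f(2.8) ≈ 2.898, f(3.2) ≈ 3.098, f(3.6) ≈ 3.286, f(4) ≈ 3.464, f(4.4) ≈ 3.633, f(4.8) ≈ 3.795, f(5.2) ≈ 3.950, f(5.6) ≈ 4.099.
Sum = Δu · [f(2) + f(2.4) + f(2.8) + ...].
Sum ≈ 13.342.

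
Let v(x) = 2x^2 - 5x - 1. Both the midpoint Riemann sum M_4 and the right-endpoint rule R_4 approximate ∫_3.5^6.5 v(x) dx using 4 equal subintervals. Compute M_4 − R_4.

-17.71875

M_4 = 76.21875.
R_4 = 93.9375.
M_4 − R_4 = -17.71875.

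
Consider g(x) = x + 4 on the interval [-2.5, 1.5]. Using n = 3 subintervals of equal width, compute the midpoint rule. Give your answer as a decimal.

14

Δx = (1.5 − (-2.5))/3 = 4/3.
Midpoints: -11/6, -0.5, 5/6.
g(-11/6) = 13/6, g(-0.5) = 3.5, g(5/6) = 29/6.
Sum = Δx · [g(-11/6) + g(-0.5) + g(5/6)].
Sum = 14.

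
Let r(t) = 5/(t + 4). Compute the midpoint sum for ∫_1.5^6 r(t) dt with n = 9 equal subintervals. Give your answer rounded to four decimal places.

Δt = (6 − 1.5)/9 = 0.5.
Midpoints: 1.75, 2.25, 2.75, 3.25, 3.75, 4.25, 4.75, 5.25, 5.75.
r(1.75) = 20/23, r(2.25) = 0.8, r(2.75) = 20/27, r(3.25) = 20/29, r(3.75) = 20/31, r(4.25) = 20/33, r(4.75) = 4/7, r(5.25) = 20/37, r(5.75) = 20/39.
Sum = Δt · [r(1.75) + r(2.25) + r(2.75) + ...].
Sum ≈ 2.9880.

2.9880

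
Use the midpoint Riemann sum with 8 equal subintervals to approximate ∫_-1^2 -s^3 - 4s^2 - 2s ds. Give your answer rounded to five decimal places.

Δs = (2 − (-1))/8 = 0.375.
Midpoints: -0.8125, -0.4375, -0.0625, 0.3125, 0.6875, 1.0625, 1.4375, 1.8125.
f(-0.8125) = -1963/4096, f(-0.4375) = 791/4096, f(-0.0625) = 449/4096, f(0.3125) = -4285/4096, f(0.6875) = -14707/4096, f(1.0625) = -32113/4096, f(1.4375) = -57799/4096, f(1.8125) = -93061/4096.
Sum = Δs · [f(-0.8125) + f(-0.4375) + f(-0.0625) + ...].
Sum ≈ -18.55664.

-18.55664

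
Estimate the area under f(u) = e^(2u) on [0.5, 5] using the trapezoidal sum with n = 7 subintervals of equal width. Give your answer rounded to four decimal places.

12488.6019

Δu = (5 − 0.5)/7 = 9/14.
f(0.5) ≈ 2.7183, f(8/7) ≈ 9.8327, f(25/14) ≈ 35.5674, f(17/7) ≈ 128.6561, f(43/14) ≈ 465.3813, f(26/7) ≈ 1683.4010, f(61/14) ≈ 6089.2836, f(5) ≈ 22026.4658.
T_7 = (Δu/2)·[f(u_0) + 2f(u_1) + ... + 2f(u_{6}) + f(u_7)].
Sum ≈ 12488.6019.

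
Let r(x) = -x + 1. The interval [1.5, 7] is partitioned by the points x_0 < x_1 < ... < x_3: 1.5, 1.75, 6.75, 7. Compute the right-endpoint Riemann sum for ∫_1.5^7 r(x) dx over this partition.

-30.4375

Subinterval widths: 0.25, 5, 0.25.
Right endpoints: 1.75, 6.75, 7.
r(1.75) = -0.75, r(6.75) = -5.75, r(7) = -6.
Sum = Σ Δx_i · r(x_i).
Sum = -30.4375.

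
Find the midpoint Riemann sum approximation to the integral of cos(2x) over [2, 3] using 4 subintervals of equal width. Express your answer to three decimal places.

0.241

Δx = (3 − 2)/4 = 0.25.
Midpoints: 2.125, 2.375, 2.625, 2.875.
f(2.125) ≈ -0.446, f(2.375) ≈ 0.038, f(2.625) ≈ 0.512, f(2.875) ≈ 0.861.
Sum = Δx · [f(2.125) + f(2.375) + f(2.625) + f(2.875)].
Sum ≈ 0.241.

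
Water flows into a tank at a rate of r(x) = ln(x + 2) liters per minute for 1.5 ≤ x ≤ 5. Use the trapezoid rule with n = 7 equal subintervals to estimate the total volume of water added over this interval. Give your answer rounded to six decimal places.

5.733728

Δx = (5 − 1.5)/7 = 0.5.
r(1.5) ≈ 1.252763, r(2) ≈ 1.386294, r(2.5) ≈ 1.504077, r(3) ≈ 1.609438, r(3.5) ≈ 1.704748, r(4) ≈ 1.791759, r(4.5) ≈ 1.871802, r(5) ≈ 1.945910.
T_7 = (Δx/2)·[r(x_0) + 2r(x_1) + ... + 2r(x_{6}) + r(x_7)].
Sum ≈ 5.733728.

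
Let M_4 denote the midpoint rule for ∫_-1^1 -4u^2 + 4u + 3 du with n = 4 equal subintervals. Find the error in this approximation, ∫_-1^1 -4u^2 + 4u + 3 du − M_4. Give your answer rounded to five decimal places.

-0.16667

Exact integral: ∫_-1^1 f(u) du ≈ 3.3333333.
M_4 = 3.5.
Error ≈ 3.3333333 − 3.5 ≈ -0.16667.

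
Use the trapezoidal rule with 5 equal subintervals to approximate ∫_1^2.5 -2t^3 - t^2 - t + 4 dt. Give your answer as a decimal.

Δt = (2.5 − 1)/5 = 0.3.
f(1) = 0, f(1.3) = -3.384, f(1.6) = -8.352, f(1.9) = -15.228, f(2.2) = -24.336, f(2.5) = -36.
T_5 = (Δt/2)·[f(t_0) + 2f(t_1) + ... + 2f(t_{4}) + f(t_5)].
Sum = -20.79.

-20.79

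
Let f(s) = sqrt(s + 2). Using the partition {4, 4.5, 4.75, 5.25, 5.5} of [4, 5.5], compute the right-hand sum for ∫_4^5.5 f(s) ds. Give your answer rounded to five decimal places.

3.95522

Subinterval widths: 0.5, 0.25, 0.5, 0.25.
Right endpoints: 4.5, 4.75, 5.25, 5.5.
f(4.5) ≈ 2.54951, f(4.75) ≈ 2.59808, f(5.25) ≈ 2.69258, f(5.5) ≈ 2.73861.
Sum = Σ Δs_i · f(s_i).
Sum ≈ 3.95522.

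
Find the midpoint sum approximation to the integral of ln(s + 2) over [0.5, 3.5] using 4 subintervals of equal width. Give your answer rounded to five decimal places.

4.09046

Δs = (3.5 − 0.5)/4 = 0.75.
Midpoints: 0.875, 1.625, 2.375, 3.125.
f(0.875) ≈ 1.05605, f(1.625) ≈ 1.28785, f(2.375) ≈ 1.47591, f(3.125) ≈ 1.63413.
Sum = Δs · [f(0.875) + f(1.625) + f(2.375) + f(3.125)].
Sum ≈ 4.09046.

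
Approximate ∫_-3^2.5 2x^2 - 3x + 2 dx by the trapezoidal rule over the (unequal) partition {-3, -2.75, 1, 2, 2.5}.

Subinterval widths: 0.25, 3.75, 1, 0.5.
f(-3) = 29, f(-2.75) = 25.375, f(1) = 1, f(2) = 4, f(2.5) = 7.
On each subinterval the trapezoid contributes (Δx_i/2)·[f(x_{i-1}) + f(x_i)].
Sum = 61.5.

61.5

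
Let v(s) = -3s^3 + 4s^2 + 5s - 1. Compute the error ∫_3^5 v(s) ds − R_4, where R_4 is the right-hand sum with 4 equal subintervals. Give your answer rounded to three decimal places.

Exact integral: ∫_3^5 v(s) ds ≈ -239.33333.
R_4 = -297.
Error ≈ -239.33333 − (-297) ≈ 57.667.

57.667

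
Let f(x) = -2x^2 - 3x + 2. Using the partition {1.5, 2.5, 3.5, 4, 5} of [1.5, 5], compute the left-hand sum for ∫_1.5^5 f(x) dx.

Subinterval widths: 1, 1, 0.5, 1.
Left endpoints: 1.5, 2.5, 3.5, 4.
f(1.5) = -7, f(2.5) = -18, f(3.5) = -33, f(4) = -42.
Sum = Σ Δx_i · f(x_i).
Sum = -83.5.

-83.5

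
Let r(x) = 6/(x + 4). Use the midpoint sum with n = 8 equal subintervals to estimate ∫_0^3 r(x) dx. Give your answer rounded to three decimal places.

Δx = (3 − 0)/8 = 0.375.
Midpoints: 0.1875, 0.5625, 0.9375, 1.3125, 1.6875, 2.0625, 2.4375, 2.8125.
r(0.1875) = 96/67, r(0.5625) = 96/73, r(0.9375) = 96/79, r(1.3125) = 96/85, r(1.6875) = 96/91, r(2.0625) = 96/97, r(2.4375) = 96/103, r(2.8125) = 96/109.
Sum = Δx · [r(0.1875) + r(0.5625) + r(0.9375) + ...].
Sum ≈ 3.356.

3.356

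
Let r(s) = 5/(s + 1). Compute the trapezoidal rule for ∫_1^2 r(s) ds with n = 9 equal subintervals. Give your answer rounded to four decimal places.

2.0280

Δs = (2 − 1)/9 = 1/9.
r(1) = 2.5, r(10/9) = 45/19, r(11/9) = 2.25, r(4/3) = 15/7, r(13/9) = 45/22, r(14/9) = 45/23, r(5/3) = 1.875, r(16/9) = 1.8, r(17/9) = 45/26, r(2) = 5/3.
T_9 = (Δs/2)·[r(s_0) + 2r(s_1) + ... + 2r(s_{8}) + r(s_9)].
Sum ≈ 2.0280.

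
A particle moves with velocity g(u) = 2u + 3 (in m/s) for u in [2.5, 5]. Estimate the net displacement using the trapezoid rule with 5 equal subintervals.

Δu = (5 − 2.5)/5 = 0.5.
g(2.5) = 8, g(3) = 9, g(3.5) = 10, g(4) = 11, g(4.5) = 12, g(5) = 13.
T_5 = (Δu/2)·[g(u_0) + 2g(u_1) + ... + 2g(u_{4}) + g(u_5)].
Sum = 26.25.

26.25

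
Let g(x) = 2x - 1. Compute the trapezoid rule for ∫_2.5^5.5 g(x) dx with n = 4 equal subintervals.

21

Δx = (5.5 − 2.5)/4 = 0.75.
g(2.5) = 4, g(3.25) = 5.5, g(4) = 7, g(4.75) = 8.5, g(5.5) = 10.
T_4 = (Δx/2)·[g(x_0) + 2g(x_1) + 2g(x_2) + 2g(x_3) + g(x_4)].
Sum = 21.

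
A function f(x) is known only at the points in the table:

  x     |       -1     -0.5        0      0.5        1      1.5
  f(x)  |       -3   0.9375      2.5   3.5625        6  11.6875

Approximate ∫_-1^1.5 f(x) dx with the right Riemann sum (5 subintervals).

Δx = 0.5.
Sum = 0.5·[0.9375 + 2.5 + 3.5625 + 6 + 11.6875] = 12.34375.

12.34375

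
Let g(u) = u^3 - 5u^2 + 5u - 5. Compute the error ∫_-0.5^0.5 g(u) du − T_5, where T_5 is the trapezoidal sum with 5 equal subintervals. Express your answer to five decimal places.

Exact integral: ∫_-0.5^0.5 g(u) du ≈ -5.4166667.
T_5 = -5.45.
Error ≈ -5.4166667 − (-5.45) ≈ 0.03333.

0.03333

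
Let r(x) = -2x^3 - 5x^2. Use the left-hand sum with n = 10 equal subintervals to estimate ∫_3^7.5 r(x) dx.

-1974.3496875

Δx = (7.5 − 3)/10 = 0.45.
Left endpoints: 3, 3.45, 3.9, 4.35, 4.8, 5.25, 5.7, 6.15, 6.6, 7.05.
r(3) = -99, r(3.45) = -141.63975, r(3.9) = -194.688, r(4.35) = -259.23825, r(4.8) = -336.384, r(5.25) = -427.21875, r(5.7) = -532.836, r(6.15) = -654.32925, r(6.6) = -792.792, r(7.05) = -949.31775.
Sum = Δx · [r(3) + r(3.45) + r(3.9) + ...].
Sum = -1974.3496875.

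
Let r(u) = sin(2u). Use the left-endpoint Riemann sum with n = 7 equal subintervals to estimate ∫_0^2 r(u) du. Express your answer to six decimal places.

0.912314

Δu = (2 − 0)/7 = 2/7.
Left endpoints: 0, 2/7, 4/7, 6/7, 8/7, 10/7, 12/7.
r(0) ≈ 0.000000, r(2/7) ≈ 0.540834, r(4/7) ≈ 0.909823, r(6/7) ≈ 0.989723, r(8/7) ≈ 0.755147, r(10/7) ≈ 0.280629, r(12/7) ≈ -0.283056.
Sum = Δu · [r(0) + r(2/7) + r(4/7) + ...].
Sum ≈ 0.912314.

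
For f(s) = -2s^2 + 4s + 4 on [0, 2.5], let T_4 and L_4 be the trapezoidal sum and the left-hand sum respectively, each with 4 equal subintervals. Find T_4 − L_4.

-0.78125

T_4 = 11.7578125.
L_4 = 12.5390625.
T_4 − L_4 = -0.78125.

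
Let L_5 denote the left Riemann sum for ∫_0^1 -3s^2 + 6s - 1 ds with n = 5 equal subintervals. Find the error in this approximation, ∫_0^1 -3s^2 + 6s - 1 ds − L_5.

Exact integral: ∫_0^1 f(s) ds = 1.
L_5 = 0.68.
Error = 1 − 0.68 = 0.32.

0.32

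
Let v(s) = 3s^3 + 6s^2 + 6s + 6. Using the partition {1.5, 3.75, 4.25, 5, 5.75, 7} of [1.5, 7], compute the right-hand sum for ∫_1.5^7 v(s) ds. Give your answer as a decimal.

Subinterval widths: 2.25, 0.5, 0.75, 0.75, 1.25.
Right endpoints: 3.75, 4.25, 5, 5.75, 7.
v(3.75) = 271.078125, v(4.25) = 370.171875, v(5) = 561, v(5.75) = 809.203125, v(7) = 1371.
Sum = Σ Δs_i · v(s_i).
Sum = 3536.4140625.

3536.4140625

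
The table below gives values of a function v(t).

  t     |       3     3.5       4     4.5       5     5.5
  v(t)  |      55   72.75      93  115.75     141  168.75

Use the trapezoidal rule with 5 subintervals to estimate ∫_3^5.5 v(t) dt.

267.1875

Δt = 0.5.
T_5 = (0.5/2)·[55 + 2·72.75 + 2·93 + 2·115.75 + 2·141 + 168.75] = 267.1875.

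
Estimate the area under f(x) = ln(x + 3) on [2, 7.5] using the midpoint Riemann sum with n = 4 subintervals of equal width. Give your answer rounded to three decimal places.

Δx = (7.5 − 2)/4 = 1.375.
Midpoints: 2.6875, 4.0625, 5.4375, 6.8125.
f(2.6875) ≈ 1.738, f(4.0625) ≈ 1.955, f(5.4375) ≈ 2.133, f(6.8125) ≈ 2.284.
Sum = Δx · [f(2.6875) + f(4.0625) + f(5.4375) + f(6.8125)].
Sum ≈ 11.150.

11.150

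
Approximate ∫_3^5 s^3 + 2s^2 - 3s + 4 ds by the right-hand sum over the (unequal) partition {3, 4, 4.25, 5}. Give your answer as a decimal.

Subinterval widths: 1, 0.25, 0.75.
Right endpoints: 4, 4.25, 5.
f(4) = 88, f(4.25) = 104.140625, f(5) = 164.
Sum = Σ Δs_i · f(s_i).
Sum = 237.03515625.

237.03515625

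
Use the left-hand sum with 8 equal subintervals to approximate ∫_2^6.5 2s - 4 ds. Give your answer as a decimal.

Δs = (6.5 − 2)/8 = 0.5625.
Left endpoints: 2, 2.5625, 3.125, 3.6875, 4.25, 4.8125, 5.375, 5.9375.
f(2) = 0, f(2.5625) = 1.125, f(3.125) = 2.25, f(3.6875) = 3.375, f(4.25) = 4.5, f(4.8125) = 5.625, f(5.375) = 6.75, f(5.9375) = 7.875.
Sum = Δs · [f(2) + f(2.5625) + f(3.125) + ...].
Sum = 17.71875.

17.71875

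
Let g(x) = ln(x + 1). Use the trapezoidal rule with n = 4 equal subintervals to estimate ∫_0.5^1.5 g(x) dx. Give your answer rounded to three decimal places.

Δx = (1.5 − 0.5)/4 = 0.25.
g(0.5) ≈ 0.405, g(0.75) ≈ 0.560, g(1) ≈ 0.693, g(1.25) ≈ 0.811, g(1.5) ≈ 0.916.
T_4 = (Δx/2)·[g(x_0) + 2g(x_1) + 2g(x_2) + 2g(x_3) + g(x_4)].
Sum ≈ 0.681.

0.681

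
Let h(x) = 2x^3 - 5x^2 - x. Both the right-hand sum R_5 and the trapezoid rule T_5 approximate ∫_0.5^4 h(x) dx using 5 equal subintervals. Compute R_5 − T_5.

15.925

R_5 = 31.99.
T_5 = 16.065.
R_5 − T_5 = 15.925.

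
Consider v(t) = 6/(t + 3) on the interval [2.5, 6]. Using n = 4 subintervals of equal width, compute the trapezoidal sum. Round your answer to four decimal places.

2.9628

Δt = (6 − 2.5)/4 = 0.875.
v(2.5) = 12/11, v(3.375) = 16/17, v(4.25) = 24/29, v(5.125) = 48/65, v(6) = 2/3.
T_4 = (Δt/2)·[v(t_0) + 2v(t_1) + 2v(t_2) + 2v(t_3) + v(t_4)].
Sum ≈ 2.9628.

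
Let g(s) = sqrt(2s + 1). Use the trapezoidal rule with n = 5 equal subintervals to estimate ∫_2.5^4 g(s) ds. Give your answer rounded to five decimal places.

Δs = (4 − 2.5)/5 = 0.3.
g(2.5) ≈ 2.44949, g(2.8) ≈ 2.56905, g(3.1) ≈ 2.68328, g(3.4) ≈ 2.79285, g(3.7) ≈ 2.89828, g(4) ≈ 3.00000.
T_5 = (Δs/2)·[g(s_0) + 2g(s_1) + ... + 2g(s_{4}) + g(s_5)].
Sum ≈ 4.10046.

4.10046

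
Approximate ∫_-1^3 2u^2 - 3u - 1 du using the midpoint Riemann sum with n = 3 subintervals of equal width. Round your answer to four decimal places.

1.4815

Δu = (3 − (-1))/3 = 4/3.
Midpoints: -1/3, 1, 7/3.
f(-1/3) = 2/9, f(1) = -2, f(7/3) = 26/9.
Sum = Δu · [f(-1/3) + f(1) + f(7/3)].
Sum ≈ 1.4815.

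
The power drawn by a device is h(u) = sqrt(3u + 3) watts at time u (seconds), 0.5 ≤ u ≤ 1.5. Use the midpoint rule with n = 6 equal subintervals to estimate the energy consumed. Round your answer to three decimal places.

Δu = (1.5 − 0.5)/6 = 1/6.
Midpoints: 7/12, 0.75, 11/12, 13/12, 1.25, 17/12.
h(7/12) ≈ 2.179, h(0.75) ≈ 2.291, h(11/12) ≈ 2.398, h(13/12) ≈ 2.500, h(1.25) ≈ 2.598, h(17/12) ≈ 2.693.
Sum = Δu · [h(7/12) + h(0.75) + h(11/12) + ...].
Sum ≈ 2.443.

2.443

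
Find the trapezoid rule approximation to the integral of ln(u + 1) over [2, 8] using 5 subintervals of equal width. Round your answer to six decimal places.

10.452714

Δu = (8 − 2)/5 = 1.2.
f(2) ≈ 1.098612, f(3.2) ≈ 1.435085, f(4.4) ≈ 1.686399, f(5.6) ≈ 1.887070, f(6.8) ≈ 2.054124, f(8) ≈ 2.197225.
T_5 = (Δu/2)·[f(u_0) + 2f(u_1) + ... + 2f(u_{4}) + f(u_5)].
Sum ≈ 10.452714.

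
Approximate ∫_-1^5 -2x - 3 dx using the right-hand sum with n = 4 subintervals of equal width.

Δx = (5 − (-1))/4 = 1.5.
Right endpoints: 0.5, 2, 3.5, 5.
f(0.5) = -4, f(2) = -7, f(3.5) = -10, f(5) = -13.
Sum = Δx · [f(0.5) + f(2) + f(3.5) + f(5)].
Sum = -51.

-51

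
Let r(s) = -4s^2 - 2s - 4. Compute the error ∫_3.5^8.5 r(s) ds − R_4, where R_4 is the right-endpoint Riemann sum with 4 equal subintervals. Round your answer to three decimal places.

Exact integral: ∫_3.5^8.5 r(s) ds ≈ -841.66667.
R_4 = -1003.125.
Error ≈ -841.66667 − (-1003.125) ≈ 161.458.

161.458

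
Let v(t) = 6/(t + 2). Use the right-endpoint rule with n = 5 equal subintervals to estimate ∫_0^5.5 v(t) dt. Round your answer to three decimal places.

Δt = (5.5 − 0)/5 = 1.1.
Right endpoints: 1.1, 2.2, 3.3, 4.4, 5.5.
v(1.1) = 60/31, v(2.2) = 10/7, v(3.3) = 60/53, v(4.4) = 0.9375, v(5.5) = 0.8.
Sum = Δt · [v(1.1) + v(2.2) + v(3.3) + v(4.4) + v(5.5)].
Sum ≈ 6.857.

6.857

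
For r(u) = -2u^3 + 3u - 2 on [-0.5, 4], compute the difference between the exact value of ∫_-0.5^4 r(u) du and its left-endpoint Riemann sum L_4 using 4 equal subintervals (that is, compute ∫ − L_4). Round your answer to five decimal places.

Exact integral: ∫_-0.5^4 r(u) du = -113.34375.
L_4 ≈ -58.7636719.
Error ≈ -113.34375 − (-58.7636719) ≈ -54.58008.

-54.58008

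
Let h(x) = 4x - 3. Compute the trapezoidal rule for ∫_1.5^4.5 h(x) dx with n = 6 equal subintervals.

27

Δx = (4.5 − 1.5)/6 = 0.5.
h(1.5) = 3, h(2) = 5, h(2.5) = 7, h(3) = 9, h(3.5) = 11, h(4) = 13, h(4.5) = 15.
T_6 = (Δx/2)·[h(x_0) + 2h(x_1) + ... + 2h(x_{5}) + h(x_6)].
Sum = 27.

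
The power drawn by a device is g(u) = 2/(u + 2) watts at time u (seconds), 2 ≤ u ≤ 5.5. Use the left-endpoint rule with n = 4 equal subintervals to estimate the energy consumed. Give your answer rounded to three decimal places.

1.365

Δu = (5.5 − 2)/4 = 0.875.
Left endpoints: 2, 2.875, 3.75, 4.625.
g(2) = 0.5, g(2.875) = 16/39, g(3.75) = 8/23, g(4.625) = 16/53.
Sum = Δu · [g(2) + g(2.875) + g(3.75) + g(4.625)].
Sum ≈ 1.365.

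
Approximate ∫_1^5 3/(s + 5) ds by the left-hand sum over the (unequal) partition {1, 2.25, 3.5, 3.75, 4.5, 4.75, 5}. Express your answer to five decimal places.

Subinterval widths: 1.25, 1.25, 0.25, 0.75, 0.25, 0.25.
Left endpoints: 1, 2.25, 3.5, 3.75, 4.5, 4.75.
f(1) = 0.5, f(2.25) = 12/29, f(3.5) = 6/17, f(3.75) = 12/35, f(4.5) = 6/19, f(4.75) = 4/13.
Sum = Σ Δs_i · f(s_i).
Sum ≈ 1.64349.

1.64349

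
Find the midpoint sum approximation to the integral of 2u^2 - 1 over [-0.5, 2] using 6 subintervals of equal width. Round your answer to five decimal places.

2.84433

Δu = (2 − (-0.5))/6 = 5/12.
Midpoints: -7/24, 0.125, 13/24, 23/24, 1.375, 43/24.
f(-7/24) = -239/288, f(0.125) = -0.96875, f(13/24) = -119/288, f(23/24) = 241/288, f(1.375) = 2.78125, f(43/24) = 1561/288.
Sum = Δu · [f(-7/24) + f(0.125) + f(13/24) + ...].
Sum ≈ 2.84433.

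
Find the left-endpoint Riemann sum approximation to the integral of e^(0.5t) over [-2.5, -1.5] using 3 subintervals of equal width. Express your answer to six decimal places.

Δt = (-1.5 − (-2.5))/3 = 1/3.
Left endpoints: -2.5, -13/6, -11/6.
f(-2.5) ≈ 0.286505, f(-13/6) ≈ 0.338465, f(-11/6) ≈ 0.399850.
Sum = Δt · [f(-2.5) + f(-13/6) + f(-11/6)].
Sum ≈ 0.341607.

0.341607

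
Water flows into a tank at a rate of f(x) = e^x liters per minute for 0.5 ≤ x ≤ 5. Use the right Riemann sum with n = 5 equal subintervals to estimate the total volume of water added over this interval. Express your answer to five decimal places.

Δx = (5 − 0.5)/5 = 0.9.
Right endpoints: 1.4, 2.3, 3.2, 4.1, 5.
f(1.4) ≈ 4.05520, f(2.3) ≈ 9.97418, f(3.2) ≈ 24.53253, f(4.1) ≈ 60.34029, f(5) ≈ 148.41316.
Sum = Δx · [f(1.4) + f(2.3) + f(3.2) + f(4.1) + f(5)].
Sum ≈ 222.58382.

222.58382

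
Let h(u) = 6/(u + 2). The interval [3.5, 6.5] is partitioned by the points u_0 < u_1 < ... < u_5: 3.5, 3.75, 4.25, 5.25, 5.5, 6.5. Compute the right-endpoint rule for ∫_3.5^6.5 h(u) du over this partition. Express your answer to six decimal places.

2.474338

Subinterval widths: 0.25, 0.5, 1, 0.25, 1.
Right endpoints: 3.75, 4.25, 5.25, 5.5, 6.5.
h(3.75) = 24/23, h(4.25) = 0.96, h(5.25) = 24/29, h(5.5) = 0.8, h(6.5) = 12/17.
Sum = Σ Δu_i · h(u_i).
Sum ≈ 2.474338.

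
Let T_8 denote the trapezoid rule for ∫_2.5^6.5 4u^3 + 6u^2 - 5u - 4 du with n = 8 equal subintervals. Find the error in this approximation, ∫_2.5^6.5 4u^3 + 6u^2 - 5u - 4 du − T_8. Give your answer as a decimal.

-10

Exact integral: ∫_2.5^6.5 f(u) du = 2158.
T_8 = 2168.
Error = 2158 − 2168 = -10.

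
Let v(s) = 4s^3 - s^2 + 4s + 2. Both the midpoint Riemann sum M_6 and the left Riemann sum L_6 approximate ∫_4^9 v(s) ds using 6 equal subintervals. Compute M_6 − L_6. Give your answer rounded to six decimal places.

M_6 ≈ 6201.05324074.
L_6 ≈ 5178.31018519.
M_6 − L_6 ≈ 1022.743056.

1022.743056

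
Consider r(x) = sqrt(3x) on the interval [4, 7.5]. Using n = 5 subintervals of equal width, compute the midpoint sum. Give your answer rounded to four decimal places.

14.4819

Δx = (7.5 − 4)/5 = 0.7.
Midpoints: 4.35, 5.05, 5.75, 6.45, 7.15.
r(4.35) ≈ 3.6125, r(5.05) ≈ 3.8923, r(5.75) ≈ 4.1533, r(6.45) ≈ 4.3989, r(7.15) ≈ 4.6314.
Sum = Δx · [r(4.35) + r(5.05) + r(5.75) + r(6.45) + r(7.15)].
Sum ≈ 14.4819.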